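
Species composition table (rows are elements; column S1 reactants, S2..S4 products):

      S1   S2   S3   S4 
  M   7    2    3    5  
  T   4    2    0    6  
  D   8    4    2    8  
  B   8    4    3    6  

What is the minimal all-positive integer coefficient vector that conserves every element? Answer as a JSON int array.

M: 5·7 = 35 | 1·2+6·3+3·5 = 35
T: 5·4 = 20 | 1·2+6·0+3·6 = 20
D: 5·8 = 40 | 1·4+6·2+3·8 = 40
B: 5·8 = 40 | 1·4+6·3+3·6 = 40
gcd(5,1,6,3) = 1

Coefficients: [5, 1, 6, 3]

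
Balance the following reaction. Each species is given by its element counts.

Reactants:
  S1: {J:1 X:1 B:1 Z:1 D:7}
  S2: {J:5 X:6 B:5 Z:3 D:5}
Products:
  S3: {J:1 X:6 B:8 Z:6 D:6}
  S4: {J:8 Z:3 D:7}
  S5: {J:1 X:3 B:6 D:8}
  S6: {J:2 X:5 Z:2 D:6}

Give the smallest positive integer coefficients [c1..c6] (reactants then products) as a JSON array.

J: 6·1+4·5 = 26 | 1·1+2·8+3·1+3·2 = 26
X: 6·1+4·6 = 30 | 1·6+2·0+3·3+3·5 = 30
B: 6·1+4·5 = 26 | 1·8+2·0+3·6+3·0 = 26
Z: 6·1+4·3 = 18 | 1·6+2·3+3·0+3·2 = 18
D: 6·7+4·5 = 62 | 1·6+2·7+3·8+3·6 = 62
gcd(6,4,1,2,3,3) = 1

Coefficients: [6, 4, 1, 2, 3, 3]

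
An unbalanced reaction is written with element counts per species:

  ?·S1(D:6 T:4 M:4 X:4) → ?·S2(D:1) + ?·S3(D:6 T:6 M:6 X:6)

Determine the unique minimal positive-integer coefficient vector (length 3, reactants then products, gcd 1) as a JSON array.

D: 3·6 = 18 | 6·1+2·6 = 18
T: 3·4 = 12 | 6·0+2·6 = 12
M: 3·4 = 12 | 6·0+2·6 = 12
X: 3·4 = 12 | 6·0+2·6 = 12
gcd(3,6,2) = 1

Coefficients: [3, 6, 2]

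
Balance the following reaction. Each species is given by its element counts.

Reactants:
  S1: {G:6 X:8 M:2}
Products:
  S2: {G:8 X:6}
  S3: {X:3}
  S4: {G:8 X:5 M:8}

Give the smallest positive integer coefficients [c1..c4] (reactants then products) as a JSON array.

G: 4·6 = 24 | 2·8+5·0+1·8 = 24
X: 4·8 = 32 | 2·6+5·3+1·5 = 32
M: 4·2 = 8 | 2·0+5·0+1·8 = 8
gcd(4,2,5,1) = 1

Coefficients: [4, 2, 5, 1]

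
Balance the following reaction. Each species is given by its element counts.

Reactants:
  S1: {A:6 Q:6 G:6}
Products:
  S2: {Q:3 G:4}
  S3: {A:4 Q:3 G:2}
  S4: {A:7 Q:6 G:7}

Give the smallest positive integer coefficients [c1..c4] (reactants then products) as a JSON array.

A: 5·6 = 30 | 2·0+4·4+2·7 = 30
Q: 5·6 = 30 | 2·3+4·3+2·6 = 30
G: 5·6 = 30 | 2·4+4·2+2·7 = 30
gcd(5,2,4,2) = 1

Coefficients: [5, 2, 4, 2]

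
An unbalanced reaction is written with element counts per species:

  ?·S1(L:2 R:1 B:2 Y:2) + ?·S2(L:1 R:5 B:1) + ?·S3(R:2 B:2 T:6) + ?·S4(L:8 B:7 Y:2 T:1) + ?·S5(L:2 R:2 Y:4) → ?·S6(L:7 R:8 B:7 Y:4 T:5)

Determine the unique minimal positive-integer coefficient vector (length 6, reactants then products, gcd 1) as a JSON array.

L: 2·2+4·1+3·0+2·8+2·2 = 28 | 4·7 = 28
R: 2·1+4·5+3·2+2·0+2·2 = 32 | 4·8 = 32
B: 2·2+4·1+3·2+2·7+2·0 = 28 | 4·7 = 28
Y: 2·2+4·0+3·0+2·2+2·4 = 16 | 4·4 = 16
T: 2·0+4·0+3·6+2·1+2·0 = 20 | 4·5 = 20
gcd(2,4,3,2,2,4) = 1

Coefficients: [2, 4, 3, 2, 2, 4]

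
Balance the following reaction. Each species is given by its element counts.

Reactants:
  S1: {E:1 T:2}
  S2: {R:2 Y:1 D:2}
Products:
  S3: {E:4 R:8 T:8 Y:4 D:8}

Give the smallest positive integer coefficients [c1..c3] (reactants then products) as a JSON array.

Coefficients: [4, 4, 1]

E: 4·1+4·0 = 4 | 1·4 = 4
R: 4·0+4·2 = 8 | 1·8 = 8
T: 4·2+4·0 = 8 | 1·8 = 8
Y: 4·0+4·1 = 4 | 1·4 = 4
D: 4·0+4·2 = 8 | 1·8 = 8
gcd(4,4,1) = 1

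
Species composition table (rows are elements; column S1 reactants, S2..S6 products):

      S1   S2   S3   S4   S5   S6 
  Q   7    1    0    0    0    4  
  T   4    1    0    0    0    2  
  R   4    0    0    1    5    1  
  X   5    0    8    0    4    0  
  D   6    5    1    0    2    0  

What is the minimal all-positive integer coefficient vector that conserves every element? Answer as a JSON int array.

Q: 4·7 = 28 | 4·1+2·0+5·0+1·0+6·4 = 28
T: 4·4 = 16 | 4·1+2·0+5·0+1·0+6·2 = 16
R: 4·4 = 16 | 4·0+2·0+5·1+1·5+6·1 = 16
X: 4·5 = 20 | 4·0+2·8+5·0+1·4+6·0 = 20
D: 4·6 = 24 | 4·5+2·1+5·0+1·2+6·0 = 24
gcd(4,4,2,5,1,6) = 1

Coefficients: [4, 4, 2, 5, 1, 6]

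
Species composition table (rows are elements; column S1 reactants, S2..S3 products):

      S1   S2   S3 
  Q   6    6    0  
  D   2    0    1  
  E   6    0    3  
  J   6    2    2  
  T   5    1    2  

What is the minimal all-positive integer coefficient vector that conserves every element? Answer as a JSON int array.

Coefficients: [1, 1, 2]

Q: 1·6 = 6 | 1·6+2·0 = 6
D: 1·2 = 2 | 1·0+2·1 = 2
E: 1·6 = 6 | 1·0+2·3 = 6
J: 1·6 = 6 | 1·2+2·2 = 6
T: 1·5 = 5 | 1·1+2·2 = 5
gcd(1,1,2) = 1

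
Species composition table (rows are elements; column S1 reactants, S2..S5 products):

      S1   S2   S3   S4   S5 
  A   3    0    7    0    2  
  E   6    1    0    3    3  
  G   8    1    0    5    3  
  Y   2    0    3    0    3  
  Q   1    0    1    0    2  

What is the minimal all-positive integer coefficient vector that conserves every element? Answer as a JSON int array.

A: 3·3 = 9 | 6·0+1·7+3·0+1·2 = 9
E: 3·6 = 18 | 6·1+1·0+3·3+1·3 = 18
G: 3·8 = 24 | 6·1+1·0+3·5+1·3 = 24
Y: 3·2 = 6 | 6·0+1·3+3·0+1·3 = 6
Q: 3·1 = 3 | 6·0+1·1+3·0+1·2 = 3
gcd(3,6,1,3,1) = 1

Coefficients: [3, 6, 1, 3, 1]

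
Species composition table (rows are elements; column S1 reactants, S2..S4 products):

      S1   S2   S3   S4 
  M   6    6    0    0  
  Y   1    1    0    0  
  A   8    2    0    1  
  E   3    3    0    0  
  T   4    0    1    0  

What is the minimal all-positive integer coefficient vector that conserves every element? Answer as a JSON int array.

Coefficients: [1, 1, 4, 6]

M: 1·6 = 6 | 1·6+4·0+6·0 = 6
Y: 1·1 = 1 | 1·1+4·0+6·0 = 1
A: 1·8 = 8 | 1·2+4·0+6·1 = 8
E: 1·3 = 3 | 1·3+4·0+6·0 = 3
T: 1·4 = 4 | 1·0+4·1+6·0 = 4
gcd(1,1,4,6) = 1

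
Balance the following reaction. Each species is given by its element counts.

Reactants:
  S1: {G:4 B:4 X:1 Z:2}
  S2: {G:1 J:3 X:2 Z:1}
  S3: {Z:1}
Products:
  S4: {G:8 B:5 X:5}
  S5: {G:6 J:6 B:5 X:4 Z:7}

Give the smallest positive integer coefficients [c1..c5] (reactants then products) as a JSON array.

Coefficients: [5, 6, 5, 1, 3]

G: 5·4+6·1+5·0 = 26 | 1·8+3·6 = 26
J: 5·0+6·3+5·0 = 18 | 1·0+3·6 = 18
B: 5·4+6·0+5·0 = 20 | 1·5+3·5 = 20
X: 5·1+6·2+5·0 = 17 | 1·5+3·4 = 17
Z: 5·2+6·1+5·1 = 21 | 1·0+3·7 = 21
gcd(5,6,5,1,3) = 1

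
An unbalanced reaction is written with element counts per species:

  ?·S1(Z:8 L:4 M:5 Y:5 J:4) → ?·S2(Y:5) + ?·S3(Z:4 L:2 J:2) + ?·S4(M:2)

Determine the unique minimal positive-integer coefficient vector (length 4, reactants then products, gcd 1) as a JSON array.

Coefficients: [2, 2, 4, 5]

Z: 2·8 = 16 | 2·0+4·4+5·0 = 16
L: 2·4 = 8 | 2·0+4·2+5·0 = 8
M: 2·5 = 10 | 2·0+4·0+5·2 = 10
Y: 2·5 = 10 | 2·5+4·0+5·0 = 10
J: 2·4 = 8 | 2·0+4·2+5·0 = 8
gcd(2,2,4,5) = 1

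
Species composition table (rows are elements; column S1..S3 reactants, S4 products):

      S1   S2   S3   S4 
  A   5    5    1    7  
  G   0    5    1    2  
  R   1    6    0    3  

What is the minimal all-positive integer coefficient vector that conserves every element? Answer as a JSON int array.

A: 3·5+1·5+1·1 = 21 | 3·7 = 21
G: 3·0+1·5+1·1 = 6 | 3·2 = 6
R: 3·1+1·6+1·0 = 9 | 3·3 = 9
gcd(3,1,1,3) = 1

Coefficients: [3, 1, 1, 3]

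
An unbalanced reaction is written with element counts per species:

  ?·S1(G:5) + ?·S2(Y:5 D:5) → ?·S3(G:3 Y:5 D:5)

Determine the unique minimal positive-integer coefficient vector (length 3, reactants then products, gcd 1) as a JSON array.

Coefficients: [3, 5, 5]

G: 3·5+5·0 = 15 | 5·3 = 15
Y: 3·0+5·5 = 25 | 5·5 = 25
D: 3·0+5·5 = 25 | 5·5 = 25
gcd(3,5,5) = 1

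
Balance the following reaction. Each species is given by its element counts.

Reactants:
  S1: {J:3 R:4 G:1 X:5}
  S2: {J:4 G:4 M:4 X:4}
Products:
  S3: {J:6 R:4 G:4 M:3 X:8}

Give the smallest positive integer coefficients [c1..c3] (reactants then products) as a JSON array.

J: 4·3+3·4 = 24 | 4·6 = 24
R: 4·4+3·0 = 16 | 4·4 = 16
G: 4·1+3·4 = 16 | 4·4 = 16
M: 4·0+3·4 = 12 | 4·3 = 12
X: 4·5+3·4 = 32 | 4·8 = 32
gcd(4,3,4) = 1

Coefficients: [4, 3, 4]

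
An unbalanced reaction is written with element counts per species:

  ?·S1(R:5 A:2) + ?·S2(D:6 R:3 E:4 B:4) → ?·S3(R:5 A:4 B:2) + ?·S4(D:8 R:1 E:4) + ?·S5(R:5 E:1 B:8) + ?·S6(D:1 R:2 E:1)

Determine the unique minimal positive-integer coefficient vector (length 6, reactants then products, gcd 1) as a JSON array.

D: 4·0+5·6 = 30 | 2·0+3·8+2·0+6·1 = 30
R: 4·5+5·3 = 35 | 2·5+3·1+2·5+6·2 = 35
E: 4·0+5·4 = 20 | 2·0+3·4+2·1+6·1 = 20
A: 4·2+5·0 = 8 | 2·4+3·0+2·0+6·0 = 8
B: 4·0+5·4 = 20 | 2·2+3·0+2·8+6·0 = 20
gcd(4,5,2,3,2,6) = 1

Coefficients: [4, 5, 2, 3, 2, 6]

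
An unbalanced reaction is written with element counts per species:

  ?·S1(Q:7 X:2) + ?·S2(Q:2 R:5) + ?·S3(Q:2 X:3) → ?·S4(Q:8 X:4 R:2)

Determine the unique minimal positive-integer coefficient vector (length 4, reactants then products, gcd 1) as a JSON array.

Q: 4·7+2·2+4·2 = 40 | 5·8 = 40
X: 4·2+2·0+4·3 = 20 | 5·4 = 20
R: 4·0+2·5+4·0 = 10 | 5·2 = 10
gcd(4,2,4,5) = 1

Coefficients: [4, 2, 4, 5]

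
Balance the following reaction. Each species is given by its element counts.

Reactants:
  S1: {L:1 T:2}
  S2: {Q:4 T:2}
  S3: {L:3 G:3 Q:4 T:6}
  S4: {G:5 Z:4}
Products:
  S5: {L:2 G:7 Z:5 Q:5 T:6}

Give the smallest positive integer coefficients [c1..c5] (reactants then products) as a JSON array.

L: 5·1+4·0+1·3+5·0 = 8 | 4·2 = 8
G: 5·0+4·0+1·3+5·5 = 28 | 4·7 = 28
Z: 5·0+4·0+1·0+5·4 = 20 | 4·5 = 20
Q: 5·0+4·4+1·4+5·0 = 20 | 4·5 = 20
T: 5·2+4·2+1·6+5·0 = 24 | 4·6 = 24
gcd(5,4,1,5,4) = 1

Coefficients: [5, 4, 1, 5, 4]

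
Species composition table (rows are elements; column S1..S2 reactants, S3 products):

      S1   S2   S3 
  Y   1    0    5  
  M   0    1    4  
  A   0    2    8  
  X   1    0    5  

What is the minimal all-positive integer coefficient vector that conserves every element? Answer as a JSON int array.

Coefficients: [5, 4, 1]

Y: 5·1+4·0 = 5 | 1·5 = 5
M: 5·0+4·1 = 4 | 1·4 = 4
A: 5·0+4·2 = 8 | 1·8 = 8
X: 5·1+4·0 = 5 | 1·5 = 5
gcd(5,4,1) = 1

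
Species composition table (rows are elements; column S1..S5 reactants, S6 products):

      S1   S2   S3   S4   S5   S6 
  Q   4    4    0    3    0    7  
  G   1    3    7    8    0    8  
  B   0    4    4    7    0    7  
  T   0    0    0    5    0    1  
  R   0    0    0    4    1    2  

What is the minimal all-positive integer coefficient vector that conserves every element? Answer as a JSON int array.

Coefficients: [3, 5, 2, 1, 6, 5]

Q: 3·4+5·4+2·0+1·3+6·0 = 35 | 5·7 = 35
G: 3·1+5·3+2·7+1·8+6·0 = 40 | 5·8 = 40
B: 3·0+5·4+2·4+1·7+6·0 = 35 | 5·7 = 35
T: 3·0+5·0+2·0+1·5+6·0 = 5 | 5·1 = 5
R: 3·0+5·0+2·0+1·4+6·1 = 10 | 5·2 = 10
gcd(3,5,2,1,6,5) = 1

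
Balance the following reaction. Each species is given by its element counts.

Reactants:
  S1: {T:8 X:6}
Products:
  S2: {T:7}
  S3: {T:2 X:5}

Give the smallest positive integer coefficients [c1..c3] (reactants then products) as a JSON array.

Coefficients: [5, 4, 6]

T: 5·8 = 40 | 4·7+6·2 = 40
X: 5·6 = 30 | 4·0+6·5 = 30
gcd(5,4,6) = 1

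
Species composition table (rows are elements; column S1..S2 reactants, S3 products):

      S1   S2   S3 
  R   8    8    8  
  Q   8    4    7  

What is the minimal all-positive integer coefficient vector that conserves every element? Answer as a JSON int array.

Coefficients: [3, 1, 4]

R: 3·8+1·8 = 32 | 4·8 = 32
Q: 3·8+1·4 = 28 | 4·7 = 28
gcd(3,1,4) = 1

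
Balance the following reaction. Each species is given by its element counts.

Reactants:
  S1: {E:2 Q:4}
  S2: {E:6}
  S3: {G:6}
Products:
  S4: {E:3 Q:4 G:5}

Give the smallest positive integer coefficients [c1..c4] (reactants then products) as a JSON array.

E: 6·2+1·6+5·0 = 18 | 6·3 = 18
Q: 6·4+1·0+5·0 = 24 | 6·4 = 24
G: 6·0+1·0+5·6 = 30 | 6·5 = 30
gcd(6,1,5,6) = 1

Coefficients: [6, 1, 5, 6]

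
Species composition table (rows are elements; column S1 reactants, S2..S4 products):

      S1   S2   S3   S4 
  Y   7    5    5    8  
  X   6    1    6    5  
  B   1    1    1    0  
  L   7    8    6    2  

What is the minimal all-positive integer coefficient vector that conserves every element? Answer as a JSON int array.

Coefficients: [4, 1, 3, 1]

Y: 4·7 = 28 | 1·5+3·5+1·8 = 28
X: 4·6 = 24 | 1·1+3·6+1·5 = 24
B: 4·1 = 4 | 1·1+3·1+1·0 = 4
L: 4·7 = 28 | 1·8+3·6+1·2 = 28
gcd(4,1,3,1) = 1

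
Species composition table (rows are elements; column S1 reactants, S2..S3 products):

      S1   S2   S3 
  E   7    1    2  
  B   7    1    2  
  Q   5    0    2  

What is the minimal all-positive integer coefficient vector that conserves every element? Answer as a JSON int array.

Coefficients: [2, 4, 5]

E: 2·7 = 14 | 4·1+5·2 = 14
B: 2·7 = 14 | 4·1+5·2 = 14
Q: 2·5 = 10 | 4·0+5·2 = 10
gcd(2,4,5) = 1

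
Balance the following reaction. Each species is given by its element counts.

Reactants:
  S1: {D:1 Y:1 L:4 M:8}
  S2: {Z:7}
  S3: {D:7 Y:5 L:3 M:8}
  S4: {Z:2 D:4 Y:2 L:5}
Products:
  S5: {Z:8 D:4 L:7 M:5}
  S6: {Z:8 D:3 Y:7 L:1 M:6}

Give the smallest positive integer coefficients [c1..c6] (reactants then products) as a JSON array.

Coefficients: [3, 6, 1, 3, 4, 2]

Z: 3·0+6·7+1·0+3·2 = 48 | 4·8+2·8 = 48
D: 3·1+6·0+1·7+3·4 = 22 | 4·4+2·3 = 22
Y: 3·1+6·0+1·5+3·2 = 14 | 4·0+2·7 = 14
L: 3·4+6·0+1·3+3·5 = 30 | 4·7+2·1 = 30
M: 3·8+6·0+1·8+3·0 = 32 | 4·5+2·6 = 32
gcd(3,6,1,3,4,2) = 1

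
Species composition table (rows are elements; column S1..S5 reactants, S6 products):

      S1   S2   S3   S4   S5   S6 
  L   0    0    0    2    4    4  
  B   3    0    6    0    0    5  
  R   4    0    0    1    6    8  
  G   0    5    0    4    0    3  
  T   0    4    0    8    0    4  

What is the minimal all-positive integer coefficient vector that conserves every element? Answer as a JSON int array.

Coefficients: [4, 2, 3, 2, 5, 6]

L: 4·0+2·0+3·0+2·2+5·4 = 24 | 6·4 = 24
B: 4·3+2·0+3·6+2·0+5·0 = 30 | 6·5 = 30
R: 4·4+2·0+3·0+2·1+5·6 = 48 | 6·8 = 48
G: 4·0+2·5+3·0+2·4+5·0 = 18 | 6·3 = 18
T: 4·0+2·4+3·0+2·8+5·0 = 24 | 6·4 = 24
gcd(4,2,3,2,5,6) = 1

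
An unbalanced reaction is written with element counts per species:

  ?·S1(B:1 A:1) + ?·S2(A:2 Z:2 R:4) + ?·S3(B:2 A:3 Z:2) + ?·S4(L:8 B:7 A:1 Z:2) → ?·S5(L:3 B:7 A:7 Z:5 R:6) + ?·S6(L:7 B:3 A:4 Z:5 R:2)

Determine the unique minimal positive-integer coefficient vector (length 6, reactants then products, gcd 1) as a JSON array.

L: 4·0+5·0+3·0+2·8 = 16 | 3·3+1·7 = 16
B: 4·1+5·0+3·2+2·7 = 24 | 3·7+1·3 = 24
A: 4·1+5·2+3·3+2·1 = 25 | 3·7+1·4 = 25
Z: 4·0+5·2+3·2+2·2 = 20 | 3·5+1·5 = 20
R: 4·0+5·4+3·0+2·0 = 20 | 3·6+1·2 = 20
gcd(4,5,3,2,3,1) = 1

Coefficients: [4, 5, 3, 2, 3, 1]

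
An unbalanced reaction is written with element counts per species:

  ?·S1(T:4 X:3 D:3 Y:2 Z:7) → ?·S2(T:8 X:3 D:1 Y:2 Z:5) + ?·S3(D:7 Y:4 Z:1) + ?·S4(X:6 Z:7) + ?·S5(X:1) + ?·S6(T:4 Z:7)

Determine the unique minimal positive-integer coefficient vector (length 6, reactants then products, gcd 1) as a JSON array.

Coefficients: [5, 1, 2, 1, 6, 3]

T: 5·4 = 20 | 1·8+2·0+1·0+6·0+3·4 = 20
X: 5·3 = 15 | 1·3+2·0+1·6+6·1+3·0 = 15
D: 5·3 = 15 | 1·1+2·7+1·0+6·0+3·0 = 15
Y: 5·2 = 10 | 1·2+2·4+1·0+6·0+3·0 = 10
Z: 5·7 = 35 | 1·5+2·1+1·7+6·0+3·7 = 35
gcd(5,1,2,1,6,3) = 1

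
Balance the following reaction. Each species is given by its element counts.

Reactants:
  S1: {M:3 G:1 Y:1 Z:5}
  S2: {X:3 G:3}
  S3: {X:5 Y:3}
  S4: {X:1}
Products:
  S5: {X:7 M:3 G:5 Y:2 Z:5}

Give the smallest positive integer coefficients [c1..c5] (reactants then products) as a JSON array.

X: 3·0+4·3+1·5+4·1 = 21 | 3·7 = 21
M: 3·3+4·0+1·0+4·0 = 9 | 3·3 = 9
G: 3·1+4·3+1·0+4·0 = 15 | 3·5 = 15
Y: 3·1+4·0+1·3+4·0 = 6 | 3·2 = 6
Z: 3·5+4·0+1·0+4·0 = 15 | 3·5 = 15
gcd(3,4,1,4,3) = 1

Coefficients: [3, 4, 1, 4, 3]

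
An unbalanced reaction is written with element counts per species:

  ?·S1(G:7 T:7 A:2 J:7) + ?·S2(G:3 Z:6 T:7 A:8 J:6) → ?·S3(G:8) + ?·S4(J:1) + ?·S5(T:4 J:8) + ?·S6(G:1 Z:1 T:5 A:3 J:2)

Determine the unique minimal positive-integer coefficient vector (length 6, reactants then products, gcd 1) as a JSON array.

Coefficients: [5, 1, 4, 5, 3, 6]

G: 5·7+1·3 = 38 | 4·8+5·0+3·0+6·1 = 38
Z: 5·0+1·6 = 6 | 4·0+5·0+3·0+6·1 = 6
T: 5·7+1·7 = 42 | 4·0+5·0+3·4+6·5 = 42
A: 5·2+1·8 = 18 | 4·0+5·0+3·0+6·3 = 18
J: 5·7+1·6 = 41 | 4·0+5·1+3·8+6·2 = 41
gcd(5,1,4,5,3,6) = 1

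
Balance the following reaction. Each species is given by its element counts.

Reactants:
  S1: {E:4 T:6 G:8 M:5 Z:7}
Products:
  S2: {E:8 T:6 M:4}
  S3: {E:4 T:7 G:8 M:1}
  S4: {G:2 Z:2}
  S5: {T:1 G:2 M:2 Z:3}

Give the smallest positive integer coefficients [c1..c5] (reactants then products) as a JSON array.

E: 3·4 = 12 | 1·8+1·4+3·0+5·0 = 12
T: 3·6 = 18 | 1·6+1·7+3·0+5·1 = 18
G: 3·8 = 24 | 1·0+1·8+3·2+5·2 = 24
M: 3·5 = 15 | 1·4+1·1+3·0+5·2 = 15
Z: 3·7 = 21 | 1·0+1·0+3·2+5·3 = 21
gcd(3,1,1,3,5) = 1

Coefficients: [3, 1, 1, 3, 5]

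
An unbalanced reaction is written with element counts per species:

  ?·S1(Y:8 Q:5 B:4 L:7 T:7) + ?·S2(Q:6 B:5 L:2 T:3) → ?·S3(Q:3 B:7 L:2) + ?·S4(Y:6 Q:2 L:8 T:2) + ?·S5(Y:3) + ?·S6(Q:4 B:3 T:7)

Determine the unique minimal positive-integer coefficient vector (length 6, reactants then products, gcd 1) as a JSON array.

Y: 6·8+1·0 = 48 | 2·0+5·6+6·3+5·0 = 48
Q: 6·5+1·6 = 36 | 2·3+5·2+6·0+5·4 = 36
B: 6·4+1·5 = 29 | 2·7+5·0+6·0+5·3 = 29
L: 6·7+1·2 = 44 | 2·2+5·8+6·0+5·0 = 44
T: 6·7+1·3 = 45 | 2·0+5·2+6·0+5·7 = 45
gcd(6,1,2,5,6,5) = 1

Coefficients: [6, 1, 2, 5, 6, 5]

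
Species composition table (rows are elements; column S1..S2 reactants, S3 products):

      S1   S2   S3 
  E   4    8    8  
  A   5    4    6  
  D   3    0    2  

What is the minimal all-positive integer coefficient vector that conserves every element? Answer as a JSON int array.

Coefficients: [2, 2, 3]

E: 2·4+2·8 = 24 | 3·8 = 24
A: 2·5+2·4 = 18 | 3·6 = 18
D: 2·3+2·0 = 6 | 3·2 = 6
gcd(2,2,3) = 1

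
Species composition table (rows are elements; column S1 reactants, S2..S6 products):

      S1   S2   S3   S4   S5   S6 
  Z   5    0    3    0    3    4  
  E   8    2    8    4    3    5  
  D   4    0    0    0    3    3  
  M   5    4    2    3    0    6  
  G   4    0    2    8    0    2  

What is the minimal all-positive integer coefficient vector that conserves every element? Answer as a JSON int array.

Z: 6·5 = 30 | 1·0+1·3+2·0+5·3+3·4 = 30
E: 6·8 = 48 | 1·2+1·8+2·4+5·3+3·5 = 48
D: 6·4 = 24 | 1·0+1·0+2·0+5·3+3·3 = 24
M: 6·5 = 30 | 1·4+1·2+2·3+5·0+3·6 = 30
G: 6·4 = 24 | 1·0+1·2+2·8+5·0+3·2 = 24
gcd(6,1,1,2,5,3) = 1

Coefficients: [6, 1, 1, 2, 5, 3]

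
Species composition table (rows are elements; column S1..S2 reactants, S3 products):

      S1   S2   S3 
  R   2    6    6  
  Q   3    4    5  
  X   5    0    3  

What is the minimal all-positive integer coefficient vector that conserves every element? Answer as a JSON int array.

Coefficients: [3, 4, 5]

R: 3·2+4·6 = 30 | 5·6 = 30
Q: 3·3+4·4 = 25 | 5·5 = 25
X: 3·5+4·0 = 15 | 5·3 = 15
gcd(3,4,5) = 1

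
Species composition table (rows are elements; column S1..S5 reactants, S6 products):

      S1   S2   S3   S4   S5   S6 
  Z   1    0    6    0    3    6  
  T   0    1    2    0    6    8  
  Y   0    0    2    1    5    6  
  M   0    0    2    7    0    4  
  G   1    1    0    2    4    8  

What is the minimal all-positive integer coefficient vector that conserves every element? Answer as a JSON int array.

Z: 6·1+6·0+1·6+2·0+4·3 = 24 | 4·6 = 24
T: 6·0+6·1+1·2+2·0+4·6 = 32 | 4·8 = 32
Y: 6·0+6·0+1·2+2·1+4·5 = 24 | 4·6 = 24
M: 6·0+6·0+1·2+2·7+4·0 = 16 | 4·4 = 16
G: 6·1+6·1+1·0+2·2+4·4 = 32 | 4·8 = 32
gcd(6,6,1,2,4,4) = 1

Coefficients: [6, 6, 1, 2, 4, 4]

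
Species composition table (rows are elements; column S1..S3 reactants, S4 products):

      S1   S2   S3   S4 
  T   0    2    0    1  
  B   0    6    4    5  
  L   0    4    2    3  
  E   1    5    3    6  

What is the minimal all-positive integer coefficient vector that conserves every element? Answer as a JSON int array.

T: 4·0+1·2+1·0 = 2 | 2·1 = 2
B: 4·0+1·6+1·4 = 10 | 2·5 = 10
L: 4·0+1·4+1·2 = 6 | 2·3 = 6
E: 4·1+1·5+1·3 = 12 | 2·6 = 12
gcd(4,1,1,2) = 1

Coefficients: [4, 1, 1, 2]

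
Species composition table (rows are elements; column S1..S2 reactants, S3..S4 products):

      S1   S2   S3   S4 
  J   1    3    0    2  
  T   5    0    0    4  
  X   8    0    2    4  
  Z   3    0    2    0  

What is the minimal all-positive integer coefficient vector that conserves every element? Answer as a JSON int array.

J: 4·1+2·3 = 10 | 6·0+5·2 = 10
T: 4·5+2·0 = 20 | 6·0+5·4 = 20
X: 4·8+2·0 = 32 | 6·2+5·4 = 32
Z: 4·3+2·0 = 12 | 6·2+5·0 = 12
gcd(4,2,6,5) = 1

Coefficients: [4, 2, 6, 5]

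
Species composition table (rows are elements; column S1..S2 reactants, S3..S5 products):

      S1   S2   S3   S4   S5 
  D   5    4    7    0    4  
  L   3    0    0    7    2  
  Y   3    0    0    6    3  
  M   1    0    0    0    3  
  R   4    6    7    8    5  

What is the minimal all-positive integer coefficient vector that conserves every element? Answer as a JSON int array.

D: 3·5+6·4 = 39 | 5·7+1·0+1·4 = 39
L: 3·3+6·0 = 9 | 5·0+1·7+1·2 = 9
Y: 3·3+6·0 = 9 | 5·0+1·6+1·3 = 9
M: 3·1+6·0 = 3 | 5·0+1·0+1·3 = 3
R: 3·4+6·6 = 48 | 5·7+1·8+1·5 = 48
gcd(3,6,5,1,1) = 1

Coefficients: [3, 6, 5, 1, 1]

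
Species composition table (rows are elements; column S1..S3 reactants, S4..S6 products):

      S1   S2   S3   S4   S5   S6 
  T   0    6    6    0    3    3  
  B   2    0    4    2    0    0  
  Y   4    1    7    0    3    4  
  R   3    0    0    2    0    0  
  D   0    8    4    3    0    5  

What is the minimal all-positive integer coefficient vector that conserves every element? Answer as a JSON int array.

Coefficients: [4, 3, 1, 6, 6, 2]

T: 4·0+3·6+1·6 = 24 | 6·0+6·3+2·3 = 24
B: 4·2+3·0+1·4 = 12 | 6·2+6·0+2·0 = 12
Y: 4·4+3·1+1·7 = 26 | 6·0+6·3+2·4 = 26
R: 4·3+3·0+1·0 = 12 | 6·2+6·0+2·0 = 12
D: 4·0+3·8+1·4 = 28 | 6·3+6·0+2·5 = 28
gcd(4,3,1,6,6,2) = 1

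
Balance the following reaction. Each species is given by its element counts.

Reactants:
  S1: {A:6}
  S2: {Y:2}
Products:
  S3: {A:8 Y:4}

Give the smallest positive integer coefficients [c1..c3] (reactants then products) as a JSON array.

Coefficients: [4, 6, 3]

A: 4·6+6·0 = 24 | 3·8 = 24
Y: 4·0+6·2 = 12 | 3·4 = 12
gcd(4,6,3) = 1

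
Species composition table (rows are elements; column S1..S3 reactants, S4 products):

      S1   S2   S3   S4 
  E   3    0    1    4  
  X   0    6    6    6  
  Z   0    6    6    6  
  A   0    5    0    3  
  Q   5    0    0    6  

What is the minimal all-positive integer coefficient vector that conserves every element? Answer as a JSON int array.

Coefficients: [6, 3, 2, 5]

E: 6·3+3·0+2·1 = 20 | 5·4 = 20
X: 6·0+3·6+2·6 = 30 | 5·6 = 30
Z: 6·0+3·6+2·6 = 30 | 5·6 = 30
A: 6·0+3·5+2·0 = 15 | 5·3 = 15
Q: 6·5+3·0+2·0 = 30 | 5·6 = 30
gcd(6,3,2,5) = 1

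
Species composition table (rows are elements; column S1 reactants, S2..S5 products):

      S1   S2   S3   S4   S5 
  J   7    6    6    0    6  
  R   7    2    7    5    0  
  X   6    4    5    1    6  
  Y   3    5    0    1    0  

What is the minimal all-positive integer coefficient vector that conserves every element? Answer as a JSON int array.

Coefficients: [6, 3, 3, 3, 1]

J: 6·7 = 42 | 3·6+3·6+3·0+1·6 = 42
R: 6·7 = 42 | 3·2+3·7+3·5+1·0 = 42
X: 6·6 = 36 | 3·4+3·5+3·1+1·6 = 36
Y: 6·3 = 18 | 3·5+3·0+3·1+1·0 = 18
gcd(6,3,3,3,1) = 1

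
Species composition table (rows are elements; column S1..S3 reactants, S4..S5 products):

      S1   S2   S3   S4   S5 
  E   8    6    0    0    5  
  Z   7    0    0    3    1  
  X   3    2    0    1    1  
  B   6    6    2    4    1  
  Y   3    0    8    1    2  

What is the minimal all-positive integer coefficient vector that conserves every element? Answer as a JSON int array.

Coefficients: [3, 1, 1, 5, 6]

E: 3·8+1·6+1·0 = 30 | 5·0+6·5 = 30
Z: 3·7+1·0+1·0 = 21 | 5·3+6·1 = 21
X: 3·3+1·2+1·0 = 11 | 5·1+6·1 = 11
B: 3·6+1·6+1·2 = 26 | 5·4+6·1 = 26
Y: 3·3+1·0+1·8 = 17 | 5·1+6·2 = 17
gcd(3,1,1,5,6) = 1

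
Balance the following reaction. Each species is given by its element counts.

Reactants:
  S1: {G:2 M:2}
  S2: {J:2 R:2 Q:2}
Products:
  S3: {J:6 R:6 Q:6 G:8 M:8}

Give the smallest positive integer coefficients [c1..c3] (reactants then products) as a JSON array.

Coefficients: [4, 3, 1]

J: 4·0+3·2 = 6 | 1·6 = 6
R: 4·0+3·2 = 6 | 1·6 = 6
Q: 4·0+3·2 = 6 | 1·6 = 6
G: 4·2+3·0 = 8 | 1·8 = 8
M: 4·2+3·0 = 8 | 1·8 = 8
gcd(4,3,1) = 1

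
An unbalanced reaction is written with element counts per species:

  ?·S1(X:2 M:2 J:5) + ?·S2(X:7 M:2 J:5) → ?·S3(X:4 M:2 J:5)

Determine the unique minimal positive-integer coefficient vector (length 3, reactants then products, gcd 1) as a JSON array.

X: 3·2+2·7 = 20 | 5·4 = 20
M: 3·2+2·2 = 10 | 5·2 = 10
J: 3·5+2·5 = 25 | 5·5 = 25
gcd(3,2,5) = 1

Coefficients: [3, 2, 5]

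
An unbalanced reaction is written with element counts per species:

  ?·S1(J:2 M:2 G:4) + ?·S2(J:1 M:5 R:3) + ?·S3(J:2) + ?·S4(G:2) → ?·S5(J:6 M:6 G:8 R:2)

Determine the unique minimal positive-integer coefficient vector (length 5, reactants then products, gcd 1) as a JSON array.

Coefficients: [4, 2, 4, 4, 3]

J: 4·2+2·1+4·2+4·0 = 18 | 3·6 = 18
M: 4·2+2·5+4·0+4·0 = 18 | 3·6 = 18
G: 4·4+2·0+4·0+4·2 = 24 | 3·8 = 24
R: 4·0+2·3+4·0+4·0 = 6 | 3·2 = 6
gcd(4,2,4,4,3) = 1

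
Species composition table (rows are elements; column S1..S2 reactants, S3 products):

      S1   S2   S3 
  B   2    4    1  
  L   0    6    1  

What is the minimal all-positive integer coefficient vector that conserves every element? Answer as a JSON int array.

Coefficients: [1, 1, 6]

B: 1·2+1·4 = 6 | 6·1 = 6
L: 1·0+1·6 = 6 | 6·1 = 6
gcd(1,1,6) = 1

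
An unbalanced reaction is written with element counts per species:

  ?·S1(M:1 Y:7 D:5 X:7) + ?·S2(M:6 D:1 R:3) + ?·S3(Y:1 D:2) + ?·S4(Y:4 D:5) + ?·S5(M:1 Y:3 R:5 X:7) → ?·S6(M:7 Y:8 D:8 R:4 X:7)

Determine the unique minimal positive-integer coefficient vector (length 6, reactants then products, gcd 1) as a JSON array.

M: 4·1+5·6+5·0+1·0+1·1 = 35 | 5·7 = 35
Y: 4·7+5·0+5·1+1·4+1·3 = 40 | 5·8 = 40
D: 4·5+5·1+5·2+1·5+1·0 = 40 | 5·8 = 40
R: 4·0+5·3+5·0+1·0+1·5 = 20 | 5·4 = 20
X: 4·7+5·0+5·0+1·0+1·7 = 35 | 5·7 = 35
gcd(4,5,5,1,1,5) = 1

Coefficients: [4, 5, 5, 1, 1, 5]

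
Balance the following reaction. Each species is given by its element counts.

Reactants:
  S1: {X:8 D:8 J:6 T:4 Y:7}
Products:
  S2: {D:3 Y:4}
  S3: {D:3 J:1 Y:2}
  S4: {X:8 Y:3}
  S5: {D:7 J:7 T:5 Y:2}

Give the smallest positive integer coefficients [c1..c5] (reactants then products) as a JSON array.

X: 5·8 = 40 | 2·0+2·0+5·8+4·0 = 40
D: 5·8 = 40 | 2·3+2·3+5·0+4·7 = 40
J: 5·6 = 30 | 2·0+2·1+5·0+4·7 = 30
T: 5·4 = 20 | 2·0+2·0+5·0+4·5 = 20
Y: 5·7 = 35 | 2·4+2·2+5·3+4·2 = 35
gcd(5,2,2,5,4) = 1

Coefficients: [5, 2, 2, 5, 4]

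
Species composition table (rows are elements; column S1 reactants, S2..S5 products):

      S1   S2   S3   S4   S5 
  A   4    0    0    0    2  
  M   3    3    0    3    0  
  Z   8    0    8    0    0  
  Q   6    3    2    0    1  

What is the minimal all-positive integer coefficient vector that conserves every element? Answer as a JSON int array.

Coefficients: [3, 2, 3, 1, 6]

A: 3·4 = 12 | 2·0+3·0+1·0+6·2 = 12
M: 3·3 = 9 | 2·3+3·0+1·3+6·0 = 9
Z: 3·8 = 24 | 2·0+3·8+1·0+6·0 = 24
Q: 3·6 = 18 | 2·3+3·2+1·0+6·1 = 18
gcd(3,2,3,1,6) = 1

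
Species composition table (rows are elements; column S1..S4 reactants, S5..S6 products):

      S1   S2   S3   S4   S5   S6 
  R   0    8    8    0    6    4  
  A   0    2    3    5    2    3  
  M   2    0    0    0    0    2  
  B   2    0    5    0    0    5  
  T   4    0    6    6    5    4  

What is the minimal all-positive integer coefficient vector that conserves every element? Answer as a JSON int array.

Coefficients: [5, 4, 3, 2, 6, 5]

R: 5·0+4·8+3·8+2·0 = 56 | 6·6+5·4 = 56
A: 5·0+4·2+3·3+2·5 = 27 | 6·2+5·3 = 27
M: 5·2+4·0+3·0+2·0 = 10 | 6·0+5·2 = 10
B: 5·2+4·0+3·5+2·0 = 25 | 6·0+5·5 = 25
T: 5·4+4·0+3·6+2·6 = 50 | 6·5+5·4 = 50
gcd(5,4,3,2,6,5) = 1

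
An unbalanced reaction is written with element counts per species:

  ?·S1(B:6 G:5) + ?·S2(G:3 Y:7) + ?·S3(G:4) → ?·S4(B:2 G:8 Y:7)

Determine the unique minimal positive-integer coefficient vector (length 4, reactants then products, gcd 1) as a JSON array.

Coefficients: [2, 6, 5, 6]

B: 2·6+6·0+5·0 = 12 | 6·2 = 12
G: 2·5+6·3+5·4 = 48 | 6·8 = 48
Y: 2·0+6·7+5·0 = 42 | 6·7 = 42
gcd(2,6,5,6) = 1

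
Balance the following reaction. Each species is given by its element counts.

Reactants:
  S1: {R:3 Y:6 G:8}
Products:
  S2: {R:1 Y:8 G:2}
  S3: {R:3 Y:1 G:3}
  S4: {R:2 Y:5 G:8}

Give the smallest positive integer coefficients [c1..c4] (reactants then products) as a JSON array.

Coefficients: [5, 1, 2, 4]

R: 5·3 = 15 | 1·1+2·3+4·2 = 15
Y: 5·6 = 30 | 1·8+2·1+4·5 = 30
G: 5·8 = 40 | 1·2+2·3+4·8 = 40
gcd(5,1,2,4) = 1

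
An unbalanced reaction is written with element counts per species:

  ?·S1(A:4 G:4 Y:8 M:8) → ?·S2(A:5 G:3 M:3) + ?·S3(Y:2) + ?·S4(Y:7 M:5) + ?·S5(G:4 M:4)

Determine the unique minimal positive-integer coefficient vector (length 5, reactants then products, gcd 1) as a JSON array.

Coefficients: [5, 4, 6, 4, 2]

A: 5·4 = 20 | 4·5+6·0+4·0+2·0 = 20
G: 5·4 = 20 | 4·3+6·0+4·0+2·4 = 20
Y: 5·8 = 40 | 4·0+6·2+4·7+2·0 = 40
M: 5·8 = 40 | 4·3+6·0+4·5+2·4 = 40
gcd(5,4,6,4,2) = 1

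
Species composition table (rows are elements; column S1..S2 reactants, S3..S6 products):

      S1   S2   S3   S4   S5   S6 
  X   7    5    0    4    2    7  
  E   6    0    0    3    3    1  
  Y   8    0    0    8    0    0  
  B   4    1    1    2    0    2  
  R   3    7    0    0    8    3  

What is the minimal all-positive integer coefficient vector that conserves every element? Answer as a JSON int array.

X: 4·7+3·5 = 43 | 5·0+4·4+3·2+3·7 = 43
E: 4·6+3·0 = 24 | 5·0+4·3+3·3+3·1 = 24
Y: 4·8+3·0 = 32 | 5·0+4·8+3·0+3·0 = 32
B: 4·4+3·1 = 19 | 5·1+4·2+3·0+3·2 = 19
R: 4·3+3·7 = 33 | 5·0+4·0+3·8+3·3 = 33
gcd(4,3,5,4,3,3) = 1

Coefficients: [4, 3, 5, 4, 3, 3]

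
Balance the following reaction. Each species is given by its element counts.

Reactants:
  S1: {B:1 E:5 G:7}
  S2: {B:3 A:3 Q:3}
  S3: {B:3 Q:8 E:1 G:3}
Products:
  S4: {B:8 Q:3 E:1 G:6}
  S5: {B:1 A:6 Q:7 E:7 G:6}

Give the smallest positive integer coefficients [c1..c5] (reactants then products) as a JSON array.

B: 3·1+4·3+1·3 = 18 | 2·8+2·1 = 18
A: 3·0+4·3+1·0 = 12 | 2·0+2·6 = 12
Q: 3·0+4·3+1·8 = 20 | 2·3+2·7 = 20
E: 3·5+4·0+1·1 = 16 | 2·1+2·7 = 16
G: 3·7+4·0+1·3 = 24 | 2·6+2·6 = 24
gcd(3,4,1,2,2) = 1

Coefficients: [3, 4, 1, 2, 2]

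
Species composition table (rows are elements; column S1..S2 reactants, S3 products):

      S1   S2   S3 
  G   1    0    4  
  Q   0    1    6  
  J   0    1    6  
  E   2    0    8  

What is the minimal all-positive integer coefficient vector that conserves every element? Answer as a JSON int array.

G: 4·1+6·0 = 4 | 1·4 = 4
Q: 4·0+6·1 = 6 | 1·6 = 6
J: 4·0+6·1 = 6 | 1·6 = 6
E: 4·2+6·0 = 8 | 1·8 = 8
gcd(4,6,1) = 1

Coefficients: [4, 6, 1]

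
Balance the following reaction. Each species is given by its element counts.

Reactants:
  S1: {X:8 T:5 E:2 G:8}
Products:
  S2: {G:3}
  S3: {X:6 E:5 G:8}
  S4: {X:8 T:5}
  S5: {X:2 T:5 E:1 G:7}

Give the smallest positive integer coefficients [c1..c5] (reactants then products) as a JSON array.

X: 3·8 = 24 | 3·0+1·6+2·8+1·2 = 24
T: 3·5 = 15 | 3·0+1·0+2·5+1·5 = 15
E: 3·2 = 6 | 3·0+1·5+2·0+1·1 = 6
G: 3·8 = 24 | 3·3+1·8+2·0+1·7 = 24
gcd(3,3,1,2,1) = 1

Coefficients: [3, 3, 1, 2, 1]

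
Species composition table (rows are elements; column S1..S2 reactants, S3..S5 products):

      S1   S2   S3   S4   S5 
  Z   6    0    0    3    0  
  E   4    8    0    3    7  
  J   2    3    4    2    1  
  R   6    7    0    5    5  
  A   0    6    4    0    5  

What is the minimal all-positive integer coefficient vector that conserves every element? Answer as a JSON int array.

Coefficients: [2, 4, 1, 4, 4]

Z: 2·6+4·0 = 12 | 1·0+4·3+4·0 = 12
E: 2·4+4·8 = 40 | 1·0+4·3+4·7 = 40
J: 2·2+4·3 = 16 | 1·4+4·2+4·1 = 16
R: 2·6+4·7 = 40 | 1·0+4·5+4·5 = 40
A: 2·0+4·6 = 24 | 1·4+4·0+4·5 = 24
gcd(2,4,1,4,4) = 1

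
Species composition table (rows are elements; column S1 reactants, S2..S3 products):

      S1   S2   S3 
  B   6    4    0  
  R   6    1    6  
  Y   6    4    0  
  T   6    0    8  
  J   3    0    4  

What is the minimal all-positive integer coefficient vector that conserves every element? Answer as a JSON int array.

Coefficients: [4, 6, 3]

B: 4·6 = 24 | 6·4+3·0 = 24
R: 4·6 = 24 | 6·1+3·6 = 24
Y: 4·6 = 24 | 6·4+3·0 = 24
T: 4·6 = 24 | 6·0+3·8 = 24
J: 4·3 = 12 | 6·0+3·4 = 12
gcd(4,6,3) = 1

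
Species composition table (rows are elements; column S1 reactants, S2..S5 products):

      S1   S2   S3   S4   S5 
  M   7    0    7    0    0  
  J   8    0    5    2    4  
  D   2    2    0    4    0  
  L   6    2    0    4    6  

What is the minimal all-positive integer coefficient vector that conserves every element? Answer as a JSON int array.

Coefficients: [6, 4, 6, 1, 4]

M: 6·7 = 42 | 4·0+6·7+1·0+4·0 = 42
J: 6·8 = 48 | 4·0+6·5+1·2+4·4 = 48
D: 6·2 = 12 | 4·2+6·0+1·4+4·0 = 12
L: 6·6 = 36 | 4·2+6·0+1·4+4·6 = 36
gcd(6,4,6,1,4) = 1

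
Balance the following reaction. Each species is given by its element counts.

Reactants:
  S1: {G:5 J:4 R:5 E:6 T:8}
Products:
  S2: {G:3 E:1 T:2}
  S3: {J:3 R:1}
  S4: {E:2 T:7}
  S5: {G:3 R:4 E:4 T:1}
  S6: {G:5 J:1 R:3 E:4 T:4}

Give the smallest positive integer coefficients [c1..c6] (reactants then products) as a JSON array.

Coefficients: [4, 2, 5, 3, 3, 1]

G: 4·5 = 20 | 2·3+5·0+3·0+3·3+1·5 = 20
J: 4·4 = 16 | 2·0+5·3+3·0+3·0+1·1 = 16
R: 4·5 = 20 | 2·0+5·1+3·0+3·4+1·3 = 20
E: 4·6 = 24 | 2·1+5·0+3·2+3·4+1·4 = 24
T: 4·8 = 32 | 2·2+5·0+3·7+3·1+1·4 = 32
gcd(4,2,5,3,3,1) = 1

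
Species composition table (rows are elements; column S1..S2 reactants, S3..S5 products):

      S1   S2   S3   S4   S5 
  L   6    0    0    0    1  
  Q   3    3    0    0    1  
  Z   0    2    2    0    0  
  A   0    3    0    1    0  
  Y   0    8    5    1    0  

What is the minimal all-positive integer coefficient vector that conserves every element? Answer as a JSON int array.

Coefficients: [1, 1, 1, 3, 6]

L: 1·6+1·0 = 6 | 1·0+3·0+6·1 = 6
Q: 1·3+1·3 = 6 | 1·0+3·0+6·1 = 6
Z: 1·0+1·2 = 2 | 1·2+3·0+6·0 = 2
A: 1·0+1·3 = 3 | 1·0+3·1+6·0 = 3
Y: 1·0+1·8 = 8 | 1·5+3·1+6·0 = 8
gcd(1,1,1,3,6) = 1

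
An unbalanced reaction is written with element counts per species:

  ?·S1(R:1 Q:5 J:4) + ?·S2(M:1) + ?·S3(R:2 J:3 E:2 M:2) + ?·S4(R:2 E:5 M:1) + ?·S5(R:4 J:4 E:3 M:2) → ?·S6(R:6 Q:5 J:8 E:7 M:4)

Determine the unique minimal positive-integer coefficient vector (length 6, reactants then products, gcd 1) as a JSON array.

R: 6·1+5·0+4·2+5·2+3·4 = 36 | 6·6 = 36
Q: 6·5+5·0+4·0+5·0+3·0 = 30 | 6·5 = 30
J: 6·4+5·0+4·3+5·0+3·4 = 48 | 6·8 = 48
E: 6·0+5·0+4·2+5·5+3·3 = 42 | 6·7 = 42
M: 6·0+5·1+4·2+5·1+3·2 = 24 | 6·4 = 24
gcd(6,5,4,5,3,6) = 1

Coefficients: [6, 5, 4, 5, 3, 6]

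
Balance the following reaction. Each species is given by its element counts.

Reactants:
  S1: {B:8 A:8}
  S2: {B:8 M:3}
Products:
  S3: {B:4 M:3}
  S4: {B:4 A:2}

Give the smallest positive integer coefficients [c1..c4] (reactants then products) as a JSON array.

B: 1·8+2·8 = 24 | 2·4+4·4 = 24
M: 1·0+2·3 = 6 | 2·3+4·0 = 6
A: 1·8+2·0 = 8 | 2·0+4·2 = 8
gcd(1,2,2,4) = 1

Coefficients: [1, 2, 2, 4]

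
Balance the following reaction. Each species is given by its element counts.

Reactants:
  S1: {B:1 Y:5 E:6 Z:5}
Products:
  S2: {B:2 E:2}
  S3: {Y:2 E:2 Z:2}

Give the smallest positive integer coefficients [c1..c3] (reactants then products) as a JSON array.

Coefficients: [2, 1, 5]

B: 2·1 = 2 | 1·2+5·0 = 2
Y: 2·5 = 10 | 1·0+5·2 = 10
E: 2·6 = 12 | 1·2+5·2 = 12
Z: 2·5 = 10 | 1·0+5·2 = 10
gcd(2,1,5) = 1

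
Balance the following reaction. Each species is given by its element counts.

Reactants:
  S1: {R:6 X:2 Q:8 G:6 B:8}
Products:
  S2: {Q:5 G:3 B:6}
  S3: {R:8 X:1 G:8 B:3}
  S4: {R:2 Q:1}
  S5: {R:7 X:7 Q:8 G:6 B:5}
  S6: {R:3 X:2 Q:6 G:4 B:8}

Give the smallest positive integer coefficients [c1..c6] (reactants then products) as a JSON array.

Coefficients: [5, 4, 1, 6, 1, 1]

R: 5·6 = 30 | 4·0+1·8+6·2+1·7+1·3 = 30
X: 5·2 = 10 | 4·0+1·1+6·0+1·7+1·2 = 10
Q: 5·8 = 40 | 4·5+1·0+6·1+1·8+1·6 = 40
G: 5·6 = 30 | 4·3+1·8+6·0+1·6+1·4 = 30
B: 5·8 = 40 | 4·6+1·3+6·0+1·5+1·8 = 40
gcd(5,4,1,6,1,1) = 1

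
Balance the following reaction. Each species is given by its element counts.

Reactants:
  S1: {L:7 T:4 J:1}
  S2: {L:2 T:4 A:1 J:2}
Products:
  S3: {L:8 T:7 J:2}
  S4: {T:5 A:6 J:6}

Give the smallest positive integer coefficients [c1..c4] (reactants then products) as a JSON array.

L: 4·7+6·2 = 40 | 5·8+1·0 = 40
T: 4·4+6·4 = 40 | 5·7+1·5 = 40
A: 4·0+6·1 = 6 | 5·0+1·6 = 6
J: 4·1+6·2 = 16 | 5·2+1·6 = 16
gcd(4,6,5,1) = 1

Coefficients: [4, 6, 5, 1]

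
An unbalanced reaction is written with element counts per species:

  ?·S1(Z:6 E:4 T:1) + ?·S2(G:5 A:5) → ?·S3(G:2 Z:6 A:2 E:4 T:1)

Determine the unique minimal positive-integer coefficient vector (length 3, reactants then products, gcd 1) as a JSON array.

Coefficients: [5, 2, 5]

G: 5·0+2·5 = 10 | 5·2 = 10
Z: 5·6+2·0 = 30 | 5·6 = 30
A: 5·0+2·5 = 10 | 5·2 = 10
E: 5·4+2·0 = 20 | 5·4 = 20
T: 5·1+2·0 = 5 | 5·1 = 5
gcd(5,2,5) = 1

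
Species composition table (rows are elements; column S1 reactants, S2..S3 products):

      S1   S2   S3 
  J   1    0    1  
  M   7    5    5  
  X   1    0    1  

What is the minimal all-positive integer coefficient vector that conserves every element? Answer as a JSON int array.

Coefficients: [5, 2, 5]

J: 5·1 = 5 | 2·0+5·1 = 5
M: 5·7 = 35 | 2·5+5·5 = 35
X: 5·1 = 5 | 2·0+5·1 = 5
gcd(5,2,5) = 1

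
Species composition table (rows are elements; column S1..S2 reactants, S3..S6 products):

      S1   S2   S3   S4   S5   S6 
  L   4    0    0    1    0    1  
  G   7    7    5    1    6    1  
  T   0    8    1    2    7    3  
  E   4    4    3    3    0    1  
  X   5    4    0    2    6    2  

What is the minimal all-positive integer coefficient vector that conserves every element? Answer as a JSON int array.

L: 2·4+6·0 = 8 | 6·0+3·1+3·0+5·1 = 8
G: 2·7+6·7 = 56 | 6·5+3·1+3·6+5·1 = 56
T: 2·0+6·8 = 48 | 6·1+3·2+3·7+5·3 = 48
E: 2·4+6·4 = 32 | 6·3+3·3+3·0+5·1 = 32
X: 2·5+6·4 = 34 | 6·0+3·2+3·6+5·2 = 34
gcd(2,6,6,3,3,5) = 1

Coefficients: [2, 6, 6, 3, 3, 5]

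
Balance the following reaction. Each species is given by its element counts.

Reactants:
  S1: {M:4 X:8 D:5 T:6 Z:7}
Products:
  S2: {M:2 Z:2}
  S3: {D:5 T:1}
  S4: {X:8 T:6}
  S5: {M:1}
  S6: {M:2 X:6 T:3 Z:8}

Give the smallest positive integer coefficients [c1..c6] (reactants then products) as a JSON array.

Coefficients: [6, 5, 6, 3, 6, 4]

M: 6·4 = 24 | 5·2+6·0+3·0+6·1+4·2 = 24
X: 6·8 = 48 | 5·0+6·0+3·8+6·0+4·6 = 48
D: 6·5 = 30 | 5·0+6·5+3·0+6·0+4·0 = 30
T: 6·6 = 36 | 5·0+6·1+3·6+6·0+4·3 = 36
Z: 6·7 = 42 | 5·2+6·0+3·0+6·0+4·8 = 42
gcd(6,5,6,3,6,4) = 1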